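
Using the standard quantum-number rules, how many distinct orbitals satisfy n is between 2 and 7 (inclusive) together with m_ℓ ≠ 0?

112

Per-shell orbital counts meeting the constraint:
n=2 → 2; n=3 → 6; n=4 → 12; n=5 → 20; n=6 → 30; n=7 → 42.
Total orbitals: 2 + 6 + 12 + 20 + 30 + 42 = 112.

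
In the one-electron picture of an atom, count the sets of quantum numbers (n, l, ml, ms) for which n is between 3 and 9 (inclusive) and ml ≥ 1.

238

Work shell by shell — for each n, count the (l, ml) pairs that satisfy ml ≥ 1:
n=3 → 3; n=4 → 6; n=5 → 10; n=6 → 15; n=7 → 21; n=8 → 28; n=9 → 36.
Orbitals: 3 + 6 + 10 + 15 + 21 + 28 + 36 = 119. Including both spin states (ms = ±1/2) gives 2 × 119 = 238 states.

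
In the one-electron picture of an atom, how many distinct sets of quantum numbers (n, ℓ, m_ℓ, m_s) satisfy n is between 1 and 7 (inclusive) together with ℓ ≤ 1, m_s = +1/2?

Per-shell orbital counts meeting the constraint:
n=1 → 1; n=2 → 4; n=3 → 4; n=4 → 4; n=5 → 4; n=6 → 4; n=7 → 4.
Orbitals: 1 + 4 + 4 + 4 + 4 + 4 + 4 = 25. With m_s fixed to +1/2 there is one state per orbital, so 25 states.

25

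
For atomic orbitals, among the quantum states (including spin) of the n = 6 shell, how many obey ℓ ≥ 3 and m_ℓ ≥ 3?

12

Contributions: ℓ=3 → 1; ℓ=4 → 2; ℓ=5 → 3.
Orbitals: 1 + 2 + 3 = 6. Each orbital carries two spin states, so 6 × 2 = 12 states.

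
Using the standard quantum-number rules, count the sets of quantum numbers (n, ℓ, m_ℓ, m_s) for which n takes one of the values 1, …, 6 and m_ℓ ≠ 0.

Treat each shell separately and count matching orbitals:
n=2 → 2; n=3 → 6; n=4 → 12; n=5 → 20; n=6 → 30.
Orbitals: 2 + 6 + 12 + 20 + 30 = 70. Including both spin states (m_s = ±1/2) gives 2 × 70 = 140 states.

140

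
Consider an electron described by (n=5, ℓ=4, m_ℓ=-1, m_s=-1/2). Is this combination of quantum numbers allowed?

n = 5 is a positive integer. ℓ = 4 satisfies 0 ≤ ℓ ≤ n−1 = 4. m_ℓ = -1 lies in the range −ℓ … +ℓ (here −4 … 4). m_s = -1/2 is one of ±1/2.
All four constraints are satisfied.

Allowed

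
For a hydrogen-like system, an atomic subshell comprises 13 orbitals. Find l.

l = 6

2l+1 = 13 gives l = 6.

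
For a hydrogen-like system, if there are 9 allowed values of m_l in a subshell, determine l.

l = 4

m_l ranges over 2l+1 integers, so 2l+1 = 9 ⇒ l = 4.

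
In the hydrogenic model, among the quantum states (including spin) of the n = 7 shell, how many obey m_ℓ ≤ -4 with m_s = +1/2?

Go through ℓ = 0, …, 6 (the values permitted for n = 7).
Per ℓ-value: ℓ=4 → 1; ℓ=5 → 2; ℓ=6 → 3.
Orbitals: 1 + 2 + 3 = 6. With m_s fixed to a single value there is one state per orbital, giving 6 states.

6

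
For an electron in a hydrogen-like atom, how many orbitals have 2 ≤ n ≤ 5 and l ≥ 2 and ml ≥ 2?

For each n in the range, tally the orbitals obeying l ≥ 2 and ml ≥ 2:
n=3 → 1; n=4 → 3; n=5 → 6.
Total orbitals: 1 + 3 + 6 = 10.

10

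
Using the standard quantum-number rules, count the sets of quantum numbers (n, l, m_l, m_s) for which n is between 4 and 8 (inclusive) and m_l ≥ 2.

110

Treat each shell separately and count matching orbitals:
n=4 → 3; n=5 → 6; n=6 → 10; n=7 → 15; n=8 → 21.
Orbitals: 3 + 6 + 10 + 15 + 21 = 55. Including both spin states (m_s = ±1/2) gives 2 × 55 = 110 states.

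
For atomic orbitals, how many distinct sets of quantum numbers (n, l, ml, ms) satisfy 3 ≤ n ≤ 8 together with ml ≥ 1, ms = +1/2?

83

Go shell by shell, enumerating (l, ml) with ml ≥ 1:
n=3 → 3; n=4 → 6; n=5 → 10; n=6 → 15; n=7 → 21; n=8 → 28.
Orbitals: 3 + 6 + 10 + 15 + 21 + 28 = 83. With ms fixed to +1/2 there is one state per orbital, so 83 states.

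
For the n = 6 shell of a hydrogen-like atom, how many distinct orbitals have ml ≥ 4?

3

With n = 6 the allowed l are 0, 1, …, 5.
Per l-value: l=4 → 1; l=5 → 2.
Total orbitals: 1 + 2 = 3.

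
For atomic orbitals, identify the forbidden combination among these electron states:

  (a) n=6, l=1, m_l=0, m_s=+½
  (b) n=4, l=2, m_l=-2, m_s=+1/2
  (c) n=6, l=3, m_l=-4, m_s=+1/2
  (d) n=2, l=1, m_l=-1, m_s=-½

(c) has |m_l| = 4 > l = 3, violating −l ≤ m_l ≤ l.
The remaining sets (a), (b), (d) satisfy all four rules.

(c)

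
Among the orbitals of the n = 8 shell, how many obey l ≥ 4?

Orbitals with l ≥ 4, by l: l=4 → 9; l=5 → 11; l=6 → 13; l=7 → 15.
Total orbitals: 9 + 11 + 13 + 15 = 48.

48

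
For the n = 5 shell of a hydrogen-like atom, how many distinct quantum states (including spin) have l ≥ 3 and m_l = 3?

4

Go through l = 0, …, 4 (the values permitted for n = 5).
Orbitals with l ≥ 3 and m_l = 3, by l: l=3 → 1; l=4 → 1.
Orbitals: 1 + 1 = 2. Each orbital carries two spin states, so 2 × 2 = 4 states.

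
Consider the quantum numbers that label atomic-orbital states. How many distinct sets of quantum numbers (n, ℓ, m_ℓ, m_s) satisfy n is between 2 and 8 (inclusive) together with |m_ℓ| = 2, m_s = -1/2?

42

Count contributing orbitals for each principal shell:
n=3 → 2; n=4 → 4; n=5 → 6; n=6 → 8; n=7 → 10; n=8 → 12.
Orbitals: 2 + 4 + 6 + 8 + 10 + 12 = 42. With m_s fixed to -1/2 there is one state per orbital, so 42 states.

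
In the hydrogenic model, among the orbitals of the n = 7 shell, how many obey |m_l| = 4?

With n = 7 the allowed l are 0, 1, …, 6.
The (l, m_l) pairs meeting |m_l| = 4 give: l=4 → 2; l=5 → 2; l=6 → 2.
Total orbitals: 2 + 2 + 2 = 6.

6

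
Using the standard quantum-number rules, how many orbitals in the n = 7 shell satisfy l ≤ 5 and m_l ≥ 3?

6

Contributions: l=3 → 1; l=4 → 2; l=5 → 3.
Total orbitals: 1 + 2 + 3 = 6.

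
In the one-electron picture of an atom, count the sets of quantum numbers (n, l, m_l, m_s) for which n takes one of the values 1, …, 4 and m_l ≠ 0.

Per-shell orbital counts meeting the constraint:
n=2 → 2; n=3 → 6; n=4 → 12.
Orbitals: 2 + 6 + 12 = 20. Including both spin states (m_s = ±1/2) gives 2 × 20 = 40 states.

40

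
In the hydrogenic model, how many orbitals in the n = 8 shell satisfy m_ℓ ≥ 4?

Go through ℓ = 0, …, 7 (the values permitted for n = 8).
Orbitals with m_ℓ ≥ 4, by ℓ: ℓ=4 → 1; ℓ=5 → 2; ℓ=6 → 3; ℓ=7 → 4.
Total orbitals: 1 + 2 + 3 + 4 = 10.

10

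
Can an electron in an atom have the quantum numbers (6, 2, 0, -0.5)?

Valid

n = 6 is a positive integer. ℓ = 2 satisfies 0 ≤ ℓ ≤ n−1 = 5. m_ℓ = 0 lies in the range −ℓ … +ℓ (here −2 … 2). m_s = -1/2 is one of ±1/2.
All four constraints are satisfied.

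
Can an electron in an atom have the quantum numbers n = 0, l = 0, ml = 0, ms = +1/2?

No

The principal quantum number must be a positive integer (n ≥ 1), but here n = 0.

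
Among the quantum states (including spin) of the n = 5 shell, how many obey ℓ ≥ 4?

18

The n = 5 shell has ℓ = 0 through 4; check each.
Orbitals with ℓ ≥ 4, by ℓ: ℓ=4 → 9.
Orbitals: 9. Each orbital carries two spin states, so 9 × 2 = 18 states.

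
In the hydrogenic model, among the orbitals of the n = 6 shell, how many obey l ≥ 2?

With n = 6 the allowed l are 0, 1, …, 5.
The (l, m_l) pairs meeting l ≥ 2 give: l=2 → 5; l=3 → 7; l=4 → 9; l=5 → 11.
Total orbitals: 5 + 7 + 9 + 11 = 32.

32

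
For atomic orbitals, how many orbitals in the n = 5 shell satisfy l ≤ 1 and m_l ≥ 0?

3

With n = 5 the allowed l are 0, 1, …, 4.
Per l-value: l=0 → 1; l=1 → 2.
Total orbitals: 1 + 2 = 3.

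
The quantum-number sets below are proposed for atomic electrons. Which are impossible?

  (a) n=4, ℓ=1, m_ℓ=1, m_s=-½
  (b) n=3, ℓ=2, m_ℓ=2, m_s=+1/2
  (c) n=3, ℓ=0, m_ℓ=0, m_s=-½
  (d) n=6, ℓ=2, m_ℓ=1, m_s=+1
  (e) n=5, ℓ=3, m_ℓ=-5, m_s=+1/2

(d) has m_s = +1, but an electron's spin must be ±1/2.
(e) has |m_ℓ| = 5 > ℓ = 3, violating −ℓ ≤ m_ℓ ≤ ℓ.
The remaining sets (a), (b), (c) satisfy all four rules.

(d) and (e)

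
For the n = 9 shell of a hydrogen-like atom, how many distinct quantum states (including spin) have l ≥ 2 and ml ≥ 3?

The n = 9 shell has l = 0 through 8; check each.
Per l-value: l=3 → 1; l=4 → 2; l=5 → 3; l=6 → 4; l=7 → 5; l=8 → 6.
Orbitals: 1 + 2 + 3 + 4 + 5 + 6 = 21. Each orbital carries two spin states, so 21 × 2 = 42 states.

42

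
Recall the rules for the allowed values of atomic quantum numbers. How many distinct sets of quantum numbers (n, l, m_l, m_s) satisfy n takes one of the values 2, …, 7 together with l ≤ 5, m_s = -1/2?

For each n in the range, tally the orbitals obeying l ≤ 5:
n=2 → 4; n=3 → 9; n=4 → 16; n=5 → 25; n=6 → 36; n=7 → 36.
Orbitals: 4 + 9 + 16 + 25 + 36 + 36 = 126. With m_s fixed to -1/2 there is one state per orbital, so 126 states.

126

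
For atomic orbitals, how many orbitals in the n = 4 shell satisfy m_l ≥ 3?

For n = 4, l ranges over 0 … 3.
Contributions: l=3 → 1.
Total orbitals: 1.

1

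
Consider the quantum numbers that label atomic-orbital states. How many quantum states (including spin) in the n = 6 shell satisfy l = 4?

18

Per l-value: l=4 → 9.
Orbitals: 9. Each orbital carries two spin states, so 9 × 2 = 18 states.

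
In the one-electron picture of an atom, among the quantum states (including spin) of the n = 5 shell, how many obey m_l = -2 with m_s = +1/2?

3

For n = 5, l ranges over 0 … 4.
Per l-value: l=2 → 1; l=3 → 1; l=4 → 1.
Orbitals: 1 + 1 + 1 = 3. With m_s fixed to a single value there is one state per orbital, giving 3 states.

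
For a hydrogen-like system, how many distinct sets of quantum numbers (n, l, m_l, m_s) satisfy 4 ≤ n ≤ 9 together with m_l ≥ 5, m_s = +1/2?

20

Count contributing orbitals for each principal shell:
n=6 → 1; n=7 → 3; n=8 → 6; n=9 → 10.
Orbitals: 1 + 3 + 6 + 10 = 20. With m_s fixed to +1/2 there is one state per orbital, so 20 states.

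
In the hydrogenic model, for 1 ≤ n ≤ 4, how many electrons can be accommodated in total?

Total orbitals = 1² + 2² + 3² + 4² = 30. Doubling for spin gives 60 electrons.

60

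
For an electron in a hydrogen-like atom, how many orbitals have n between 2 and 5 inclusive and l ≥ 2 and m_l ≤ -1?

16

Count contributing orbitals for each principal shell:
n=3 → 2; n=4 → 5; n=5 → 9.
Total orbitals: 2 + 5 + 9 = 16.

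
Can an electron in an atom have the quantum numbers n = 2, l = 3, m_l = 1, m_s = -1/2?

The orbital quantum number must satisfy 0 ≤ l ≤ n−1. With n = 2 the allowed l values are 0, 1, so l = 3 is out of range.

Not allowed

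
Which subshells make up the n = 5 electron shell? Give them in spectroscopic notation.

For n = 5, ℓ runs from 0 to 4. In spectroscopic notation ℓ = 0,1,2,… ↔ s,p,d,f,g,h,i, so the subshells are 5s, 5p, 5d, 5f, 5g.

5s, 5p, 5d, 5f, 5g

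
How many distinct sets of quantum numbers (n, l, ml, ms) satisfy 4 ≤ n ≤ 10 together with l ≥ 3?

616

Treat each shell separately and count matching orbitals:
n=4 → 7; n=5 → 16; n=6 → 27; n=7 → 40; n=8 → 55; n=9 → 72; n=10 → 91.
Orbitals: 7 + 16 + 27 + 40 + 55 + 72 + 91 = 308. Including both spin states (ms = ±1/2) gives 2 × 308 = 616 states.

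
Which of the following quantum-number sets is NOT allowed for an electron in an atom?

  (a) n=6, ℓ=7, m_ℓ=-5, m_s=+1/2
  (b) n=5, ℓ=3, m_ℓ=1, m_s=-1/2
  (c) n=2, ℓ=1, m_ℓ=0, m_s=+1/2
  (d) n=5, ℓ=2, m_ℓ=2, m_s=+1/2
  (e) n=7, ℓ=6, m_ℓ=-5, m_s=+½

(a) has ℓ = 7 ≥ n = 6, violating 0 ≤ ℓ ≤ n−1.
The remaining sets (b), (c), (d), (e) satisfy all four rules.

(a)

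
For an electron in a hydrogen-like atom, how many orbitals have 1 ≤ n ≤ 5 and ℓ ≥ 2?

For each n in the range, tally the orbitals obeying ℓ ≥ 2:
n=3 → 5; n=4 → 12; n=5 → 21.
Total orbitals: 5 + 12 + 21 = 38.

38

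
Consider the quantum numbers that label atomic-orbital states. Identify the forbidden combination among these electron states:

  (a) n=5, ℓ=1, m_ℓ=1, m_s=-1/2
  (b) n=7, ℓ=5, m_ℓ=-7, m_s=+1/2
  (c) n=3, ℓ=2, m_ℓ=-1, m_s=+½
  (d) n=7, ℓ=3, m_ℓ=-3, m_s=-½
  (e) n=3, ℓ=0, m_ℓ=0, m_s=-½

(b)

(b) has |m_ℓ| = 7 > ℓ = 5, violating −ℓ ≤ m_ℓ ≤ ℓ.
The remaining sets (a), (c), (d), (e) satisfy all four rules.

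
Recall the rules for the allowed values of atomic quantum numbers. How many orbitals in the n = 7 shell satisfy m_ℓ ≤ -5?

Go through ℓ = 0, …, 6 (the values permitted for n = 7).
Contributions: ℓ=5 → 1; ℓ=6 → 2.
Total orbitals: 1 + 2 = 3.

3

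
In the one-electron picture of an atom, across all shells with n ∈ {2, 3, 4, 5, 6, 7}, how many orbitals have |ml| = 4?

12

Count contributing orbitals for each principal shell:
n=5 → 2; n=6 → 4; n=7 → 6.
Total orbitals: 2 + 4 + 6 = 12.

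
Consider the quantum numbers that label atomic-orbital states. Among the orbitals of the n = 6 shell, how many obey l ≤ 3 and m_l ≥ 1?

Go through l = 0, …, 5 (the values permitted for n = 6).
Contributions: l=1 → 1; l=2 → 2; l=3 → 3.
Total orbitals: 1 + 2 + 3 = 6.

6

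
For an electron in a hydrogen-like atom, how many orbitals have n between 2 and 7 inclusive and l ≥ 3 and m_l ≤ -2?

Per-shell orbital counts meeting the constraint:
n=4 → 2; n=5 → 5; n=6 → 9; n=7 → 14.
Total orbitals: 2 + 5 + 9 + 14 = 30.

30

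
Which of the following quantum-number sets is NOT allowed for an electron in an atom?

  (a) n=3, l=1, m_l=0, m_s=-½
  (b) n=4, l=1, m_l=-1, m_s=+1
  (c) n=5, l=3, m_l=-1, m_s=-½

(b) has m_s = +1, but an electron's spin must be ±1/2.
The remaining sets (a), (c) satisfy all four rules.

(b)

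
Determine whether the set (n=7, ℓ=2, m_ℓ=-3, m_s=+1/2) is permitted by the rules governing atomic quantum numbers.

The magnetic quantum number must satisfy −ℓ ≤ m_ℓ ≤ ℓ. With ℓ = 2, m_ℓ can only be -2, -1, 0, 1, 2, so m_ℓ = -3 is forbidden.

No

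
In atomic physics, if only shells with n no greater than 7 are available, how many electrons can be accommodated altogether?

Total orbitals = 1² + 2² + 3² + 4² + 5² + 6² + 7² = 140. Doubling for spin gives 280 electrons.

280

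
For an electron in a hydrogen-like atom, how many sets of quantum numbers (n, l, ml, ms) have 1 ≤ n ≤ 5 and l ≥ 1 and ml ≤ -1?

40

Treat each shell separately and count matching orbitals:
n=2 → 1; n=3 → 3; n=4 → 6; n=5 → 10.
Orbitals: 1 + 3 + 6 + 10 = 20. Including both spin states (ms = ±1/2) gives 2 × 20 = 40 states.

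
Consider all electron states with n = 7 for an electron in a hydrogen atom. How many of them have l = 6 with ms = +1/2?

Contributions: l=6 → 13.
Orbitals: 13. With ms fixed to a single value there is one state per orbital, giving 13 states.

13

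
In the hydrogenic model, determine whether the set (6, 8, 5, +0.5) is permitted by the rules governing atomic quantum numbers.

Invalid

The orbital quantum number must satisfy 0 ≤ l ≤ n−1. With n = 6 the allowed l values are 0, 1, 2, 3, 4, 5, so l = 8 is out of range.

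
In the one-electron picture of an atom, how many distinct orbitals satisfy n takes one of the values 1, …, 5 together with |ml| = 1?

Per-shell orbital counts meeting the constraint:
n=2 → 2; n=3 → 4; n=4 → 6; n=5 → 8.
Total orbitals: 2 + 4 + 6 + 8 = 20.

20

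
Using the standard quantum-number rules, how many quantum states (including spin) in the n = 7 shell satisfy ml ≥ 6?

2

The n = 7 shell has l = 0 through 6; check each.
Per l-value: l=6 → 1.
Orbitals: 1. Each orbital carries two spin states, so 1 × 2 = 2 states.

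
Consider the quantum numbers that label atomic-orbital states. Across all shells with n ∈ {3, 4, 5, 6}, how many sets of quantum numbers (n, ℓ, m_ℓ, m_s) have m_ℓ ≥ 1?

Per-shell orbital counts meeting the constraint:
n=3 → 3; n=4 → 6; n=5 → 10; n=6 → 15.
Orbitals: 3 + 6 + 10 + 15 = 34. Including both spin states (m_s = ±1/2) gives 2 × 34 = 68 states.

68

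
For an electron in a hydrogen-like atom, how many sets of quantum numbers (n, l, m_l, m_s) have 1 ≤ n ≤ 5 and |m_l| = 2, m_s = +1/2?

12

Go shell by shell, enumerating (l, m_l) with |m_l| = 2:
n=3 → 2; n=4 → 4; n=5 → 6.
Orbitals: 2 + 4 + 6 = 12. With m_s fixed to +1/2 there is one state per orbital, so 12 states.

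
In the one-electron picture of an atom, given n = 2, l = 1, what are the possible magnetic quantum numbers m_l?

-1, 0, 1

m_l takes every integer from −l to +l. With l = 1 that gives the 3 values -1, 0, 1.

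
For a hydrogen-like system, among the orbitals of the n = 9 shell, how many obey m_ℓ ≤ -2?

28

The n = 9 shell has ℓ = 0 through 8; check each.
Orbitals with m_ℓ ≤ -2, by ℓ: ℓ=2 → 1; ℓ=3 → 2; ℓ=4 → 3; ℓ=5 → 4; ℓ=6 → 5; ℓ=7 → 6; ℓ=8 → 7.
Total orbitals: 1 + 2 + 3 + 4 + 5 + 6 + 7 = 28.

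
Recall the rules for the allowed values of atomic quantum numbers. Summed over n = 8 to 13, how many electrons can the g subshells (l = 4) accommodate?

A g subshell (l = 4) exists for every n ≥ 5, so shells n = 8, 9, 10, 11, 12, 13 each contribute one — 6 subshells.
Since each g subshell holds 2(2·4+1) = 18 electrons, the total is 6 × 18 = 108.

108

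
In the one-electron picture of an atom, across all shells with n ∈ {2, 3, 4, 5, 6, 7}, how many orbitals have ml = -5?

Treat each shell separately and count matching orbitals:
n=6 → 1; n=7 → 2.
Total orbitals: 1 + 2 = 3.

3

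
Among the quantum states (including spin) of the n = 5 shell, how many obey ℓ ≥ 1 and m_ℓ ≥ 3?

6

For n = 5, ℓ ranges over 0 … 4.
The (ℓ, m_ℓ) pairs meeting ℓ ≥ 1 and m_ℓ ≥ 3 give: ℓ=3 → 1; ℓ=4 → 2.
Orbitals: 1 + 2 = 3. Each orbital carries two spin states, so 3 × 2 = 6 states.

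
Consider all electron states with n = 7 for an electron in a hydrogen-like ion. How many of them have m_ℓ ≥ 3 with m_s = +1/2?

10

The n = 7 shell has ℓ = 0 through 6; check each.
Contributions: ℓ=3 → 1; ℓ=4 → 2; ℓ=5 → 3; ℓ=6 → 4.
Orbitals: 1 + 2 + 3 + 4 = 10. With m_s fixed to a single value there is one state per orbital, giving 10 states.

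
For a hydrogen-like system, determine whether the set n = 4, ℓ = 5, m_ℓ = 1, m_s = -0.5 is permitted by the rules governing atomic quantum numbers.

The orbital quantum number must satisfy 0 ≤ ℓ ≤ n−1. With n = 4 the allowed ℓ values are 0, 1, 2, 3, so ℓ = 5 is out of range.

Not allowed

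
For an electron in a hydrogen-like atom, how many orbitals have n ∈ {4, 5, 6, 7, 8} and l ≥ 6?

41

Go shell by shell, enumerating (l, ml) with l ≥ 6:
n=7 → 13; n=8 → 28.
Total orbitals: 13 + 28 = 41.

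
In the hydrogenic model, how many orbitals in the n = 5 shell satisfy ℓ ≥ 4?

For n = 5, ℓ ranges over 0 … 4.
Orbitals with ℓ ≥ 4, by ℓ: ℓ=4 → 9.
Total orbitals: 9.

9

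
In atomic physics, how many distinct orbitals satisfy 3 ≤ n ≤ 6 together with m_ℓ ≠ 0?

68

Per-shell orbital counts meeting the constraint:
n=3 → 6; n=4 → 12; n=5 → 20; n=6 → 30.
Total orbitals: 6 + 12 + 20 + 30 = 68.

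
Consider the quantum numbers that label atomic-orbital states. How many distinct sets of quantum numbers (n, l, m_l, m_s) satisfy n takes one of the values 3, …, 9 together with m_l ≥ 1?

For each n in the range, tally the orbitals obeying m_l ≥ 1:
n=3 → 3; n=4 → 6; n=5 → 10; n=6 → 15; n=7 → 21; n=8 → 28; n=9 → 36.
Orbitals: 3 + 6 + 10 + 15 + 21 + 28 + 36 = 119. Including both spin states (m_s = ±1/2) gives 2 × 119 = 238 states.

238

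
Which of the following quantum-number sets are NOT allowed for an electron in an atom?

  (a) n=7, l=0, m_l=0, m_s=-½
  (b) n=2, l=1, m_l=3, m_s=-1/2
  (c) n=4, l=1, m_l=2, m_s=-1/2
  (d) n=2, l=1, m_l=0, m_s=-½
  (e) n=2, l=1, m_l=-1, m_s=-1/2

(b) has |m_l| = 3 > l = 1, violating −l ≤ m_l ≤ l.
(c) has |m_l| = 2 > l = 1, violating −l ≤ m_l ≤ l.
The remaining sets (a), (d), (e) satisfy all four rules.

(b) and (c)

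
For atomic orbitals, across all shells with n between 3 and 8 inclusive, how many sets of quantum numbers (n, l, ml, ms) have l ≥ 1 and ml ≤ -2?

For each n in the range, tally the orbitals obeying l ≥ 1 and ml ≤ -2:
n=3 → 1; n=4 → 3; n=5 → 6; n=6 → 10; n=7 → 15; n=8 → 21.
Orbitals: 1 + 3 + 6 + 10 + 15 + 21 = 56. Including both spin states (ms = ±1/2) gives 2 × 56 = 112 states.

112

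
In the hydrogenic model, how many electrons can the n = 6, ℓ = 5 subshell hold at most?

A subshell with ℓ = 5 has 2ℓ+1 = 11 orbitals, each holding 2 electrons (spin ±1/2), so 11 × 2 = 22.

22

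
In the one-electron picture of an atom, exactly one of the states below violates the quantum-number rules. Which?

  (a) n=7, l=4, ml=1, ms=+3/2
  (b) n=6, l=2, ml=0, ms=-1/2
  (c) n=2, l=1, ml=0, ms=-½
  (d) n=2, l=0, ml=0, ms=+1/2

(a) has ms = +3/2, but an electron's spin must be ±1/2.
The remaining sets (b), (c), (d) satisfy all four rules.

(a)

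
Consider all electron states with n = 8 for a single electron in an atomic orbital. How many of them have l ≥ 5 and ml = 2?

6

With n = 8 the allowed l are 0, 1, …, 7.
The (l, ml) pairs meeting l ≥ 5 and ml = 2 give: l=5 → 1; l=6 → 1; l=7 → 1.
Orbitals: 1 + 1 + 1 = 3. Each orbital carries two spin states, so 3 × 2 = 6 states.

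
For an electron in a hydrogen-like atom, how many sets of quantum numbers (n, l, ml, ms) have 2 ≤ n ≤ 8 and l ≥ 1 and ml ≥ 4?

Count contributing orbitals for each principal shell:
n=5 → 1; n=6 → 3; n=7 → 6; n=8 → 10.
Orbitals: 1 + 3 + 6 + 10 = 20. Including both spin states (ms = ±1/2) gives 2 × 20 = 40 states.

40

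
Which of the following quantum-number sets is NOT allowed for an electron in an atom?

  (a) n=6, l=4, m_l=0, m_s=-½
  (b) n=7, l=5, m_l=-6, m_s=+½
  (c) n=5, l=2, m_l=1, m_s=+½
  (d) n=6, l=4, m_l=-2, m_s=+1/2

(b)

(b) has |m_l| = 6 > l = 5, violating −l ≤ m_l ≤ l.
The remaining sets (a), (c), (d) satisfy all four rules.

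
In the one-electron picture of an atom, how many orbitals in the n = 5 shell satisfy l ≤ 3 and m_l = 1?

3

The n = 5 shell has l = 0 through 4; check each.
Per l-value: l=1 → 1; l=2 → 1; l=3 → 1.
Total orbitals: 1 + 1 + 1 = 3.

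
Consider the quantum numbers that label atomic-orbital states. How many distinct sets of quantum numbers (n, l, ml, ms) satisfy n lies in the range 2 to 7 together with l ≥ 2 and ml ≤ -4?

Work shell by shell — for each n, count the (l, ml) pairs that satisfy l ≥ 2 and ml ≤ -4:
n=5 → 1; n=6 → 3; n=7 → 6.
Orbitals: 1 + 3 + 6 = 10. Including both spin states (ms = ±1/2) gives 2 × 10 = 20 states.

20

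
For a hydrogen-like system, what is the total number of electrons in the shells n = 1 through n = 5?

Shell n has n² orbitals: 1²=1 + 2²=4 + 3²=9 + 4²=16 + 5²=25 = 55 orbitals.
Two spin states per orbital: 2 × 55 = 110 electrons.

110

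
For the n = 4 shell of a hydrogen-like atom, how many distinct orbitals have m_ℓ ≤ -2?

3

Go through ℓ = 0, …, 3 (the values permitted for n = 4).
Orbitals with m_ℓ ≤ -2, by ℓ: ℓ=2 → 1; ℓ=3 → 2.
Total orbitals: 1 + 2 = 3.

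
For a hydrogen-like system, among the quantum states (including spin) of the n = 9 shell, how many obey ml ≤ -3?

The n = 9 shell has l = 0 through 8; check each.
Contributions: l=3 → 1; l=4 → 2; l=5 → 3; l=6 → 4; l=7 → 5; l=8 → 6.
Orbitals: 1 + 2 + 3 + 4 + 5 + 6 = 21. Each orbital carries two spin states, so 21 × 2 = 42 states.

42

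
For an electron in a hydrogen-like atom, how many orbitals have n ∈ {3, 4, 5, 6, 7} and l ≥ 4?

Treat each shell separately and count matching orbitals:
n=5 → 9; n=6 → 20; n=7 → 33.
Total orbitals: 9 + 20 + 33 = 62.

62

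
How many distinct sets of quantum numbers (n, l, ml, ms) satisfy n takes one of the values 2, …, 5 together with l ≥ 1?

100

Go shell by shell, enumerating (l, ml) with l ≥ 1:
n=2 → 3; n=3 → 8; n=4 → 15; n=5 → 24.
Orbitals: 3 + 8 + 15 + 24 = 50. Including both spin states (ms = ±1/2) gives 2 × 50 = 100 states.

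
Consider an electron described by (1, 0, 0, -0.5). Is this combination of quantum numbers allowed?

n = 1 is a positive integer. ℓ = 0 satisfies 0 ≤ ℓ ≤ n−1 = 0. m_ℓ = 0 lies in the range −ℓ … +ℓ (here 0). m_s = -1/2 is one of ±1/2.
All four constraints are satisfied.

Allowed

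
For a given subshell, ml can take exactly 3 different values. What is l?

ml ranges over 2l+1 integers, so 2l+1 = 3 ⇒ l = 1.

l = 1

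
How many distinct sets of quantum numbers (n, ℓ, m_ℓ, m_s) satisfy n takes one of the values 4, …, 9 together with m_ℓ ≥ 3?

112

For each n in the range, tally the orbitals obeying m_ℓ ≥ 3:
n=4 → 1; n=5 → 3; n=6 → 6; n=7 → 10; n=8 → 15; n=9 → 21.
Orbitals: 1 + 3 + 6 + 10 + 15 + 21 = 56. Including both spin states (m_s = ±1/2) gives 2 × 56 = 112 states.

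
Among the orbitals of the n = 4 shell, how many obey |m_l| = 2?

For n = 4, l ranges over 0 … 3.
Orbitals with |m_l| = 2, by l: l=2 → 2; l=3 → 2.
Total orbitals: 2 + 2 = 4.

4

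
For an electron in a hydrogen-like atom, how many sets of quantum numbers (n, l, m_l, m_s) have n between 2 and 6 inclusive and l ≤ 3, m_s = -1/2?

Count contributing orbitals for each principal shell:
n=2 → 4; n=3 → 9; n=4 → 16; n=5 → 16; n=6 → 16.
Orbitals: 4 + 9 + 16 + 16 + 16 = 61. With m_s fixed to -1/2 there is one state per orbital, so 61 states.

61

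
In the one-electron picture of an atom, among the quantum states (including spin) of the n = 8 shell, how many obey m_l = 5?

The (l, m_l) pairs meeting m_l = 5 give: l=5 → 1; l=6 → 1; l=7 → 1.
Orbitals: 1 + 1 + 1 = 3. Each orbital carries two spin states, so 3 × 2 = 6 states.

6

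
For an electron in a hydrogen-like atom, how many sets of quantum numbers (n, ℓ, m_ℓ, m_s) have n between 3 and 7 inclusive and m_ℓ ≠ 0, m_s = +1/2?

For each n in the range, tally the orbitals obeying m_ℓ ≠ 0:
n=3 → 6; n=4 → 12; n=5 → 20; n=6 → 30; n=7 → 42.
Orbitals: 6 + 12 + 20 + 30 + 42 = 110. With m_s fixed to +1/2 there is one state per orbital, so 110 states.

110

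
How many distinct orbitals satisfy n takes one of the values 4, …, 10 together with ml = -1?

Go shell by shell, enumerating (l, ml) with ml = -1:
n=4 → 3; n=5 → 4; n=6 → 5; n=7 → 6; n=8 → 7; n=9 → 8; n=10 → 9.
Total orbitals: 3 + 4 + 5 + 6 + 7 + 8 + 9 = 42.

42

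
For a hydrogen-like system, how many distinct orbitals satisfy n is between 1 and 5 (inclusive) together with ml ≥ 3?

4

Treat each shell separately and count matching orbitals:
n=4 → 1; n=5 → 3.
Total orbitals: 1 + 3 = 4.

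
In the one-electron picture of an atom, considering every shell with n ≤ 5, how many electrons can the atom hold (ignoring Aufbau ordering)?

110

Total orbitals = 1² + 2² + 3² + 4² + 5² = 55. Doubling for spin gives 110 electrons.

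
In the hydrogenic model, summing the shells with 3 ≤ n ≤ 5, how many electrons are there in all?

Shell n has n² orbitals: 3²=9 + 4²=16 + 5²=25 = 50 orbitals.
Two spin states per orbital: 2 × 50 = 100 electrons.

100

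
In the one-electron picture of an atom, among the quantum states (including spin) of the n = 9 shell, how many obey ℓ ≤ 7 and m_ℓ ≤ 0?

72

Per ℓ-value: ℓ=0 → 1; ℓ=1 → 2; ℓ=2 → 3; ℓ=3 → 4; ℓ=4 → 5; ℓ=5 → 6; ℓ=6 → 7; ℓ=7 → 8.
Orbitals: 1 + 2 + 3 + 4 + 5 + 6 + 7 + 8 = 36. Each orbital carries two spin states, so 36 × 2 = 72 states.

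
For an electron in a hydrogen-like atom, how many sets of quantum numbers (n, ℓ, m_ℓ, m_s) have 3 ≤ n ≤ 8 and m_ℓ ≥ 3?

Go shell by shell, enumerating (ℓ, m_ℓ) with m_ℓ ≥ 3:
n=4 → 1; n=5 → 3; n=6 → 6; n=7 → 10; n=8 → 15.
Orbitals: 1 + 3 + 6 + 10 + 15 = 35. Including both spin states (m_s = ±1/2) gives 2 × 35 = 70 states.

70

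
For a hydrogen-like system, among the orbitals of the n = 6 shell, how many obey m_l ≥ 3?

Orbitals with m_l ≥ 3, by l: l=3 → 1; l=4 → 2; l=5 → 3.
Total orbitals: 1 + 2 + 3 = 6.

6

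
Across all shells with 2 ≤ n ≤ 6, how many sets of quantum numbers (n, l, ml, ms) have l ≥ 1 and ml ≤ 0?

Treat each shell separately and count matching orbitals:
n=2 → 2; n=3 → 5; n=4 → 9; n=5 → 14; n=6 → 20.
Orbitals: 2 + 5 + 9 + 14 + 20 = 50. Including both spin states (ms = ±1/2) gives 2 × 50 = 100 states.

100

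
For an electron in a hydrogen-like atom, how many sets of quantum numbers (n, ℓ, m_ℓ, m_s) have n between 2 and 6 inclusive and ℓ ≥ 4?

58

Work shell by shell — for each n, count the (ℓ, m_ℓ) pairs that satisfy ℓ ≥ 4:
n=5 → 9; n=6 → 20.
Orbitals: 9 + 20 = 29. Including both spin states (m_s = ±1/2) gives 2 × 29 = 58 states.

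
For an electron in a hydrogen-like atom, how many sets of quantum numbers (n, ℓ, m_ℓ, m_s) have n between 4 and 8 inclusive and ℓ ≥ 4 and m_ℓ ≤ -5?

20

Per-shell orbital counts meeting the constraint:
n=6 → 1; n=7 → 3; n=8 → 6.
Orbitals: 1 + 3 + 6 = 10. Including both spin states (m_s = ±1/2) gives 2 × 10 = 20 states.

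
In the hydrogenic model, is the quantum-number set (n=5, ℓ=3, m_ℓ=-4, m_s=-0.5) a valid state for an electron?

Not allowed

The magnetic quantum number must satisfy −ℓ ≤ m_ℓ ≤ ℓ. With ℓ = 3, m_ℓ can only be -3, -2, -1, 0, 1, 2, 3, so m_ℓ = -4 is forbidden.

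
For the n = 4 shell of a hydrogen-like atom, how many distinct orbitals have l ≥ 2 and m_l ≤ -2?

The n = 4 shell has l = 0 through 3; check each.
Per l-value: l=2 → 1; l=3 → 2.
Total orbitals: 1 + 2 = 3.

3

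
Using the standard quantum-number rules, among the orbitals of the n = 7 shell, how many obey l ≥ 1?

For n = 7, l ranges over 0 … 6.
Contributions: l=1 → 3; l=2 → 5; l=3 → 7; l=4 → 9; l=5 → 11; l=6 → 13.
Total orbitals: 3 + 5 + 7 + 9 + 11 + 13 = 48.

48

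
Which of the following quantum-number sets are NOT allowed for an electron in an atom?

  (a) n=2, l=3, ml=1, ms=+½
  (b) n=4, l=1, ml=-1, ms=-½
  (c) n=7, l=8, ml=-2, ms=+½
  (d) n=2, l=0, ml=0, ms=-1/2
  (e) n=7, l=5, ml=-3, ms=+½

(a) and (c)

(a) has l = 3 ≥ n = 2, violating 0 ≤ l ≤ n−1.
(c) has l = 8 ≥ n = 7, violating 0 ≤ l ≤ n−1.
The remaining sets (b), (d), (e) satisfy all four rules.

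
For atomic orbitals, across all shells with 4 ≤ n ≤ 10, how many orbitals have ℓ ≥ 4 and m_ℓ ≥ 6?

20

Per-shell orbital counts meeting the constraint:
n=7 → 1; n=8 → 3; n=9 → 6; n=10 → 10.
Total orbitals: 1 + 3 + 6 + 10 = 20.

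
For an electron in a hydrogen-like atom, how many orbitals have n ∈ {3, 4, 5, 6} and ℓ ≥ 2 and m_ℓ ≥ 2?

Per-shell orbital counts meeting the constraint:
n=3 → 1; n=4 → 3; n=5 → 6; n=6 → 10.
Total orbitals: 1 + 3 + 6 + 10 = 20.

20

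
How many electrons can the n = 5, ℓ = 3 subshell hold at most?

14

A subshell with ℓ = 3 has 2ℓ+1 = 7 orbitals, each holding 2 electrons (spin ±1/2), so 7 × 2 = 14.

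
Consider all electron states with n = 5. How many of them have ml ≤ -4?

2

The n = 5 shell has l = 0 through 4; check each.
Per l-value: l=4 → 1.
Orbitals: 1. Each orbital carries two spin states, so 1 × 2 = 2 states.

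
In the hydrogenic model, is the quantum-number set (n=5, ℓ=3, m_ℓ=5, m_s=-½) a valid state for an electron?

The magnetic quantum number must satisfy −ℓ ≤ m_ℓ ≤ ℓ. With ℓ = 3, m_ℓ can only be -3, -2, -1, 0, 1, 2, 3, so m_ℓ = 5 is forbidden.

Not allowed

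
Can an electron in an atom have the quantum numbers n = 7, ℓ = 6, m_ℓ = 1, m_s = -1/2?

n = 7 is a positive integer. ℓ = 6 satisfies 0 ≤ ℓ ≤ n−1 = 6. m_ℓ = 1 lies in the range −ℓ … +ℓ (here −6 … 6). m_s = -1/2 is one of ±1/2.
All four constraints are satisfied.

Yes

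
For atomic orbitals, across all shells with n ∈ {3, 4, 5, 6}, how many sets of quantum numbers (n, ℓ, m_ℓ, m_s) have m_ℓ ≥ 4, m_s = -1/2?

4

Work shell by shell — for each n, count the (ℓ, m_ℓ) pairs that satisfy m_ℓ ≥ 4:
n=5 → 1; n=6 → 3.
Orbitals: 1 + 3 = 4. With m_s fixed to -1/2 there is one state per orbital, so 4 states.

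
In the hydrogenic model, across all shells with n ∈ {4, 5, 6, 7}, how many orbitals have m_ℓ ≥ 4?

10

For each n in the range, tally the orbitals obeying m_ℓ ≥ 4:
n=5 → 1; n=6 → 3; n=7 → 6.
Total orbitals: 1 + 3 + 6 = 10.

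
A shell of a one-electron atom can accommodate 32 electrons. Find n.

n = 4

2n² = 32 ⇒ n² = 16 ⇒ n = 4.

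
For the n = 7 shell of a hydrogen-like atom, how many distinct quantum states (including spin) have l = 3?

14

For n = 7, l ranges over 0 … 6.
Orbitals with l = 3, by l: l=3 → 7.
Orbitals: 7. Each orbital carries two spin states, so 7 × 2 = 14 states.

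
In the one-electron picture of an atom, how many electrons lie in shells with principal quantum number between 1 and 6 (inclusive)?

Shell n has n² orbitals: 1²=1 + 2²=4 + 3²=9 + 4²=16 + 5²=25 + 6²=36 = 91 orbitals.
Two spin states per orbital: 2 × 91 = 182 electrons.

182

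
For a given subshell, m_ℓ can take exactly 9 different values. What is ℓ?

ℓ = 4

m_ℓ ranges over 2ℓ+1 integers, so 2ℓ+1 = 9 ⇒ ℓ = 4.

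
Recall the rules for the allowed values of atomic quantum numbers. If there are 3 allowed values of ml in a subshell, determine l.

l = 1 (p)

ml ranges over 2l+1 integers, so 2l+1 = 3 ⇒ l = 1.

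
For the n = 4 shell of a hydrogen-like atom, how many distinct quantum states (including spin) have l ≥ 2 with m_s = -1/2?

12

Go through l = 0, …, 3 (the values permitted for n = 4).
The (l, m_l) pairs meeting l ≥ 2 give: l=2 → 5; l=3 → 7.
Orbitals: 5 + 7 = 12. With m_s fixed to a single value there is one state per orbital, giving 12 states.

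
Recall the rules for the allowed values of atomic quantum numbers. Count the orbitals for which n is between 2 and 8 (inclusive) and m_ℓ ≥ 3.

Work shell by shell — for each n, count the (ℓ, m_ℓ) pairs that satisfy m_ℓ ≥ 3:
n=4 → 1; n=5 → 3; n=6 → 6; n=7 → 10; n=8 → 15.
Total orbitals: 1 + 3 + 6 + 10 + 15 = 35.

35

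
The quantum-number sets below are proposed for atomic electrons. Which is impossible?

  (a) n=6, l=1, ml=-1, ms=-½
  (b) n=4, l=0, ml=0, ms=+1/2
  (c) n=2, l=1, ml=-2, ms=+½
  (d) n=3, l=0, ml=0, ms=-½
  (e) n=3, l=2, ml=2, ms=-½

(c) has |ml| = 2 > l = 1, violating −l ≤ ml ≤ l.
The remaining sets (a), (b), (d), (e) satisfy all four rules.

(c)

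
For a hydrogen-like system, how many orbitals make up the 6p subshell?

3

A subshell has 2ℓ+1 orbitals; with ℓ = 1, that's 3.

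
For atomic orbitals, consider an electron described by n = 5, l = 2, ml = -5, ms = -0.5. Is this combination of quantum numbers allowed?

No

The magnetic quantum number must satisfy −l ≤ ml ≤ l. With l = 2, ml can only be -2, -1, 0, 1, 2, so ml = -5 is forbidden.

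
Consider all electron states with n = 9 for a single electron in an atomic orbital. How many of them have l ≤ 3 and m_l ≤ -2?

For n = 9, l ranges over 0 … 8.
Per l-value: l=2 → 1; l=3 → 2.
Orbitals: 1 + 2 = 3. Each orbital carries two spin states, so 3 × 2 = 6 states.

6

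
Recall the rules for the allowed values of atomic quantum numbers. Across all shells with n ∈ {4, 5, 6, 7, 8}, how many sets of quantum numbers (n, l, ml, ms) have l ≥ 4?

220

Per-shell orbital counts meeting the constraint:
n=5 → 9; n=6 → 20; n=7 → 33; n=8 → 48.
Orbitals: 9 + 20 + 33 + 48 = 110. Including both spin states (ms = ±1/2) gives 2 × 110 = 220 states.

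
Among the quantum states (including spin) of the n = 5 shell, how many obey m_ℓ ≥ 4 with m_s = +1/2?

Contributions: ℓ=4 → 1.
Orbitals: 1. With m_s fixed to a single value there is one state per orbital, giving 1 state.

1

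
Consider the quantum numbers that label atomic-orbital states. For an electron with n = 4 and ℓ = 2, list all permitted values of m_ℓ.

m_ℓ takes every integer from −ℓ to +ℓ. With ℓ = 2 that gives the 5 values -2, -1, 0, 1, 2.

-2, -1, 0, 1, 2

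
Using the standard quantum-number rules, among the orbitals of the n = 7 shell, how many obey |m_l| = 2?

10

The (l, m_l) pairs meeting |m_l| = 2 give: l=2 → 2; l=3 → 2; l=4 → 2; l=5 → 2; l=6 → 2.
Total orbitals: 2 + 2 + 2 + 2 + 2 = 10.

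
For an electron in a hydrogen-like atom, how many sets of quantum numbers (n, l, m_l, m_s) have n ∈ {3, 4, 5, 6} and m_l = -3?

Go shell by shell, enumerating (l, m_l) with m_l = -3:
n=4 → 1; n=5 → 2; n=6 → 3.
Orbitals: 1 + 2 + 3 = 6. Including both spin states (m_s = ±1/2) gives 2 × 6 = 12 states.

12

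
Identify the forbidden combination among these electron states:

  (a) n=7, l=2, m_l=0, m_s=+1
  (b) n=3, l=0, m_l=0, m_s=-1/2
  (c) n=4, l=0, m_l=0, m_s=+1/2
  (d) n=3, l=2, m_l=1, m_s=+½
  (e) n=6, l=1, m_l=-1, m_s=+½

(a) has m_s = +1, but an electron's spin must be ±1/2.
The remaining sets (b), (c), (d), (e) satisfy all four rules.

(a)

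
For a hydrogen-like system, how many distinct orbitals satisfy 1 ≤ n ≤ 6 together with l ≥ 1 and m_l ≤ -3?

Go shell by shell, enumerating (l, m_l) with l ≥ 1 and m_l ≤ -3:
n=4 → 1; n=5 → 3; n=6 → 6.
Total orbitals: 1 + 3 + 6 = 10.

10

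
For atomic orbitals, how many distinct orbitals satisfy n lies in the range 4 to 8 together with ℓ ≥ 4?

For each n in the range, tally the orbitals obeying ℓ ≥ 4:
n=5 → 9; n=6 → 20; n=7 → 33; n=8 → 48.
Total orbitals: 9 + 20 + 33 + 48 = 110.

110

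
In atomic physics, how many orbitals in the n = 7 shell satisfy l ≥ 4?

33

Go through l = 0, …, 6 (the values permitted for n = 7).
The (l, m_l) pairs meeting l ≥ 4 give: l=4 → 9; l=5 → 11; l=6 → 13.
Total orbitals: 9 + 11 + 13 = 33.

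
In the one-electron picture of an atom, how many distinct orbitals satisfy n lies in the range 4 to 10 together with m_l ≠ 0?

322

Go shell by shell, enumerating (l, m_l) with m_l ≠ 0:
n=4 → 12; n=5 → 20; n=6 → 30; n=7 → 42; n=8 → 56; n=9 → 72; n=10 → 90.
Total orbitals: 12 + 20 + 30 + 42 + 56 + 72 + 90 = 322.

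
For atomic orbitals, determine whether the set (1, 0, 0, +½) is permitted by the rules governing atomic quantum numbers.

n = 1 is a positive integer. l = 0 satisfies 0 ≤ l ≤ n−1 = 0. m_l = 0 lies in the range −l … +l (here 0). m_s = +1/2 is one of ±1/2.
All four constraints are satisfied.

Valid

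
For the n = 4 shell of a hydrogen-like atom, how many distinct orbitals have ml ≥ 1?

6

For n = 4, l ranges over 0 … 3.
Orbitals with ml ≥ 1, by l: l=1 → 1; l=2 → 2; l=3 → 3.
Total orbitals: 1 + 2 + 3 = 6.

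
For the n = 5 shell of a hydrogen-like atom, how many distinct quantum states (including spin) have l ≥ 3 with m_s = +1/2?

16

With n = 5 the allowed l are 0, 1, …, 4.
Orbitals with l ≥ 3, by l: l=3 → 7; l=4 → 9.
Orbitals: 7 + 9 = 16. With m_s fixed to a single value there is one state per orbital, giving 16 states.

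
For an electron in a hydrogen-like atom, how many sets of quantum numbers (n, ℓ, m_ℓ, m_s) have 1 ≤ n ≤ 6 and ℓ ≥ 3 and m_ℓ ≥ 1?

44

Treat each shell separately and count matching orbitals:
n=4 → 3; n=5 → 7; n=6 → 12.
Orbitals: 3 + 7 + 12 = 22. Including both spin states (m_s = ±1/2) gives 2 × 22 = 44 states.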